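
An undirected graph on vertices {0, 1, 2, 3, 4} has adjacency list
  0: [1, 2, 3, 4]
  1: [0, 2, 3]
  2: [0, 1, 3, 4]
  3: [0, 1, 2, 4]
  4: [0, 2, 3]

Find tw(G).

3

A width-3 tree decomposition is:
Bags: B1 = {0, 1, 2, 3}  B2 = {0, 2, 3, 4}
Tree: B1–B2
The largest bag has 4 vertices, giving width 3; this decomposition certifies tw(G) ≤ 3. For the lower bound, the 4 vertices {0, 1, 2, 3} are pairwise adjacent, and any tree decomposition puts a clique entirely inside one bag — forcing width ≥ 3. Therefore the treewidth is 3.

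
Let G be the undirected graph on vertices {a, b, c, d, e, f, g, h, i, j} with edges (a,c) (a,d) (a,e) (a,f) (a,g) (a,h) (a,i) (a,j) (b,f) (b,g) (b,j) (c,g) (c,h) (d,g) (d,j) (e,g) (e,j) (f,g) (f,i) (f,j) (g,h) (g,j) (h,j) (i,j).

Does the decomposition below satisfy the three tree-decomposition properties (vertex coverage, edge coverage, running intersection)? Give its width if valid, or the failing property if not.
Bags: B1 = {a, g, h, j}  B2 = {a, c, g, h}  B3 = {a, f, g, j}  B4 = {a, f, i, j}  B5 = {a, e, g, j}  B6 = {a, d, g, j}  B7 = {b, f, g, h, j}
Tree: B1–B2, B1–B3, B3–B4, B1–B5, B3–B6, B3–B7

No — bags containing vertex h are not connected in the tree.

A tree decomposition must satisfy three properties: every vertex lies in some bag; for every edge, both endpoints lie together in some bag; and for every vertex, the bags containing it form a connected subtree. Here bags containing vertex h are not connected in the tree, so the decomposition is invalid.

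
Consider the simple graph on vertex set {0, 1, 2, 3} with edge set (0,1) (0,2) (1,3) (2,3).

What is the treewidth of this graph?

2

A width-2 tree decomposition is:
Bags: B1 = {0, 1, 3}  B2 = {0, 2, 3}
Tree: B1–B2
Every bag has size at most 3, so the width is 3 − 1 = 2 and tw(G) ≤ 2. For the lower bound, G contains the cycle 3–1–0–2–3, so G is not a forest; only forests have treewidth ≤ 1, hence tw(G) ≥ 2. The upper and lower bounds meet at 2, so that is the treewidth.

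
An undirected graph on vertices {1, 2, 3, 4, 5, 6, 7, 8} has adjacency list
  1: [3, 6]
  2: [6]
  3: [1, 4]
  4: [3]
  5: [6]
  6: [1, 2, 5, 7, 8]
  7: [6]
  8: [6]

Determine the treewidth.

A width-1 tree decomposition is:
Bags: B1 = {6, 8}  B2 = {5, 6}  B3 = {1, 6}  B4 = {2, 6}  B5 = {1, 3}  B6 = {6, 7}  B7 = {3, 4}
Tree: B1–B2, B2–B3, B1–B4, B3–B5, B2–B6, B5–B7
Every bag has size at most 2, so the width is 2 − 1 = 1 and tw(G) ≤ 1. Since G has at least one edge (e.g. 8–6), it is not an edgeless graph, so tw(G) ≥ 1. Combining the bounds, tw(G) = 1.

1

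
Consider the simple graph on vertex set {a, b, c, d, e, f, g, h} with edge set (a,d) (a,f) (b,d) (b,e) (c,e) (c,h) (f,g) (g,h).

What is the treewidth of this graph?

A width-2 tree decomposition is:
Bags: B1 = {a, d, f}  B2 = {b, d, f}  B3 = {b, e, f}  B4 = {c, e, f}  B5 = {c, f, h}  B6 = {f, g, h}
Tree: B1–B2, B2–B3, B3–B4, B4–B5, B5–B6
Every bag has size at most 3, so the width is 3 − 1 = 2 and tw(G) ≤ 2. Since f–a–d–b–e–c–h–g–f is a cycle in G, G is not acyclic. Forests are exactly the graphs of treewidth ≤ 1, so tw(G) ≥ 2. The upper and lower bounds meet at 2, so that is the treewidth.

2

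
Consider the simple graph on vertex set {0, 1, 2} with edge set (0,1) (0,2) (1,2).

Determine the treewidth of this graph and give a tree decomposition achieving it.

Treewidth 2.
One optimal decomposition is:
Bags: B1 = {0, 1, 2}
Tree: (single bag)

A single bag containing all 3 vertices is trivially a valid decomposition of width 2. On the other hand G contains the 3-clique {0, 1, 2}. A clique must lie in a single bag of any decomposition, so no decomposition can have width below 2. Hence tw(G) = 2 exactly.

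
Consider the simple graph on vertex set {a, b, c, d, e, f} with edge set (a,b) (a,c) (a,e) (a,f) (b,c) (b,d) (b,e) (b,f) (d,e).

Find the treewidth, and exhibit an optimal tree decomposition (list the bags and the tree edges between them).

Every bag has size at most 3, so the width is 3 − 1 = 2 and tw(G) ≤ 2. On the other hand G contains the 3-clique {b, d, e}. A clique must lie in a single bag of any decomposition, so no decomposition can have width below 2. Combining the bounds, tw(G) = 2.

Treewidth 2.
One optimal decomposition is:
Bags: B1 = {a, b, f}  B2 = {a, b, e}  B3 = {a, b, c}  B4 = {b, d, e}
Tree: B1–B2, B1–B3, B2–B4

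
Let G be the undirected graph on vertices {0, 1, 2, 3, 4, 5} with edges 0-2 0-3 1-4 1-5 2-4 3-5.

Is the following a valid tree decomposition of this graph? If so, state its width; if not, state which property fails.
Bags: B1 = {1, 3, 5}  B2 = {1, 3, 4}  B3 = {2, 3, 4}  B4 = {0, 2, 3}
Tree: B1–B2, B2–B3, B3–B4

Checking the three conditions: (i) the bags cover all of {0, 1, 2, 3, 4, 5}; (ii) for each edge, some bag contains both endpoints; (iii) the bags containing any fixed vertex form a subtree. All hold, so the decomposition is valid with width 3 − 1 = 2.

Yes; width 2.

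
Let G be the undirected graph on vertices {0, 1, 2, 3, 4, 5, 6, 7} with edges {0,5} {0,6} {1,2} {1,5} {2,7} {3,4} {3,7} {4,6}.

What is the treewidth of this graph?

A width-2 tree decomposition is:
Bags: B1 = {2, 3, 7}  B2 = {1, 2, 3}  B3 = {1, 3, 5}  B4 = {0, 3, 5}  B5 = {0, 3, 6}  B6 = {3, 4, 6}
Tree: B1–B2, B2–B3, B3–B4, B4–B5, B5–B6
Each bag holds 3 vertices, so the decomposition has width 2, which upper-bounds the treewidth. Since 3–7–2–1–5–0–6–4–3 is a cycle in G, G is not acyclic. Forests are exactly the graphs of treewidth ≤ 1, so tw(G) ≥ 2. Combining the bounds, tw(G) = 2.

2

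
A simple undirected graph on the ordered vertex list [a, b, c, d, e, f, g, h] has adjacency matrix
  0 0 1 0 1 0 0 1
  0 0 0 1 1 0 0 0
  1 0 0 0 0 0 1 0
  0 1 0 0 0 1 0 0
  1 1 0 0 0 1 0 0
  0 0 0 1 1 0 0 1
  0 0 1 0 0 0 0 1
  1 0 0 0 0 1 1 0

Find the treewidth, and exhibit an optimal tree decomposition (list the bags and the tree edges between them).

Treewidth 2.
Bags: B1 = {c, g, h}  B2 = {a, c, h}  B3 = {a, f, h}  B4 = {a, e, f}  B5 = {d, e, f}  B6 = {b, d, e}
Tree: B1–B2, B2–B3, B3–B4, B4–B5, B5–B6

Each bag holds 3 vertices, so the decomposition has width 2, which upper-bounds the treewidth. Since g–c–a–h–g is a cycle in G, G is not acyclic. Forests are exactly the graphs of treewidth ≤ 1, so tw(G) ≥ 2. The upper and lower bounds meet at 2, so that is the treewidth.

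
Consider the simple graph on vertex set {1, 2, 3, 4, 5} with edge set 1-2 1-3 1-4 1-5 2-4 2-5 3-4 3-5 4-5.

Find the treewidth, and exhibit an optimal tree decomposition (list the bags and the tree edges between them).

Each bag holds 4 vertices, so the decomposition has width 3, which upper-bounds the treewidth. On the other hand G contains the 4-clique {1, 2, 4, 5}. A clique must lie in a single bag of any decomposition, so no decomposition can have width below 3. Combining the bounds, tw(G) = 3.

Treewidth 3.
Bags: B1 = {1, 2, 4, 5}  B2 = {1, 3, 4, 5}
Tree: B1–B2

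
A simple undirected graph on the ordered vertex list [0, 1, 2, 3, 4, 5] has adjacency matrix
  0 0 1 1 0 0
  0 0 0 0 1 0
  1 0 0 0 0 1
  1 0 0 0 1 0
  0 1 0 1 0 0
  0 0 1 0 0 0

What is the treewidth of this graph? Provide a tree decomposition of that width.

Every bag has size at most 2, so the width is 2 − 1 = 1 and tw(G) ≤ 1. Since G has at least one edge (e.g. 1–4), it is not an edgeless graph, so tw(G) ≥ 1. The upper and lower bounds meet at 1, so that is the treewidth.

Treewidth 1.
One optimal decomposition is:
Bags: B1 = {1, 4}  B2 = {3, 4}  B3 = {0, 3}  B4 = {0, 2}  B5 = {2, 5}
Tree: B1–B2, B2–B3, B3–B4, B4–B5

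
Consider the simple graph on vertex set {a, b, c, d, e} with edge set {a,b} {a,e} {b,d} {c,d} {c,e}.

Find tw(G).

2

A width-2 tree decomposition is:
Bags: B1 = {a, c, e}  B2 = {a, b, c}  B3 = {b, c, d}
Tree: B1–B2, B2–B3
The largest bag has 3 vertices, giving width 2; this decomposition certifies tw(G) ≤ 2. Since c–e–a–b–d–c is a cycle in G, G is not acyclic. Forests are exactly the graphs of treewidth ≤ 1, so tw(G) ≥ 2. Combining the bounds, tw(G) = 2.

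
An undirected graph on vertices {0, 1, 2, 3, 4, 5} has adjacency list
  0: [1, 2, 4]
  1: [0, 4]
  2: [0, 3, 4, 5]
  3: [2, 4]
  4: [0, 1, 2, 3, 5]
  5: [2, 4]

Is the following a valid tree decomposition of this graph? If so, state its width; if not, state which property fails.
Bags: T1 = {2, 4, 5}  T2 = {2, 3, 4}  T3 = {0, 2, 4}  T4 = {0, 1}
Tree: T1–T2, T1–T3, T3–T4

A tree decomposition must satisfy three properties: every vertex lies in some bag; for every edge, both endpoints lie together in some bag; and for every vertex, the bags containing it form a connected subtree. Here edge (4,1) lies in no bag, so the decomposition is invalid.

No — edge (4,1) lies in no bag.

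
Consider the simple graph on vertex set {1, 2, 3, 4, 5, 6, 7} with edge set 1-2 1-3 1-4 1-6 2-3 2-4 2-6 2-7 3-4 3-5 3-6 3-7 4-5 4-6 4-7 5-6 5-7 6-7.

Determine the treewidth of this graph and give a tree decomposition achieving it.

Treewidth 4.
Bags: B1 = {3, 4, 5, 6, 7}  B2 = {2, 3, 4, 6, 7}  B3 = {1, 2, 3, 4, 6}
Tree: B1–B2, B2–B3

The largest bag has 5 vertices, giving width 4; this decomposition certifies tw(G) ≤ 4. On the other hand G contains the 5-clique {1, 2, 3, 4, 6}. A clique must lie in a single bag of any decomposition, so no decomposition can have width below 4. Combining the bounds, tw(G) = 4.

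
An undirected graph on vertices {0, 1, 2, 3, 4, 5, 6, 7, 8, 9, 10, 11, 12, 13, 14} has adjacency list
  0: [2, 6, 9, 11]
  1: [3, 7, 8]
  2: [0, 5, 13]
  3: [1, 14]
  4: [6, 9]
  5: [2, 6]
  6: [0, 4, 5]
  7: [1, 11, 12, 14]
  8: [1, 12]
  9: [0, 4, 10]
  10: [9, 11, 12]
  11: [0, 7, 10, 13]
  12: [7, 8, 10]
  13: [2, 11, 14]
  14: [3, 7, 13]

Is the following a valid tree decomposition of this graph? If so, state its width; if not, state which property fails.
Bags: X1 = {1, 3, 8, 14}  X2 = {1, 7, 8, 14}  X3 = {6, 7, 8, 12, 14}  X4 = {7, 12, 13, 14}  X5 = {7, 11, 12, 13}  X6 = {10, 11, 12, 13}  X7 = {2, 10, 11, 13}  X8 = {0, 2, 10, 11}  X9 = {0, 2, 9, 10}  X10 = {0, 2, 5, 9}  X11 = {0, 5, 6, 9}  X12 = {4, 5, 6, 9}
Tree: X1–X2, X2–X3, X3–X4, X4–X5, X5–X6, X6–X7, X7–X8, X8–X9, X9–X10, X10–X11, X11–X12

No — bags containing vertex 6 are not connected in the tree.

A tree decomposition must satisfy three properties: every vertex lies in some bag; for every edge, both endpoints lie together in some bag; and for every vertex, the bags containing it form a connected subtree. Here bags containing vertex 6 are not connected in the tree, so the decomposition is invalid.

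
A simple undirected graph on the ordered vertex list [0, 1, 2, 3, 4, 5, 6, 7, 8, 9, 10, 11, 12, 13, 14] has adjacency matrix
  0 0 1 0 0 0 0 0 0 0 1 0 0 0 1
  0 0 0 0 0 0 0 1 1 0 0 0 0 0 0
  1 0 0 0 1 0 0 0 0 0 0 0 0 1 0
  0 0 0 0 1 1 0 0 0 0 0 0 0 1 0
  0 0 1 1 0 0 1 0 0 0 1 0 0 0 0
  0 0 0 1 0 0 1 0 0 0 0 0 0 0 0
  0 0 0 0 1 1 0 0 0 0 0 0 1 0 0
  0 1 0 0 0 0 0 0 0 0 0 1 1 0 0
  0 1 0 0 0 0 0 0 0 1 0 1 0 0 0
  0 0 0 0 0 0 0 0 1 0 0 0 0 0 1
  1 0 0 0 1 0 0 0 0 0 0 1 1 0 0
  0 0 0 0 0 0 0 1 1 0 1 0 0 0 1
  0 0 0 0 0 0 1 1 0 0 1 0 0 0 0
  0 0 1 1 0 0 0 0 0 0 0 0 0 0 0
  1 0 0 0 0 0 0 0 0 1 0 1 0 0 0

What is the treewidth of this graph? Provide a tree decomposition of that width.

Every bag has size at most 4, so the width is 4 − 1 = 3 and tw(G) ≤ 3. For the lower bound: the 4 vertex sets {1,8,9}, {7}, {11}, {0,10,12,14} are disjoint, each induces a connected subgraph, and every pair is joined by at least one edge of G. Contracting each set to a single vertex therefore yields K_{4} as a minor, and since treewidth is minor-monotone, tw(G) ≥ tw(K_{4}) = 3. Therefore the treewidth is 3.

Treewidth 3.
One optimal decomposition is:
Bags: B1 = {1, 7, 8, 9}  B2 = {7, 8, 9, 11}  B3 = {7, 9, 11, 14}  B4 = {7, 11, 12, 14}  B5 = {10, 11, 12, 14}  B6 = {0, 10, 12, 14}  B7 = {0, 6, 10, 12}  B8 = {0, 4, 6, 10}  B9 = {0, 2, 4, 6}  B10 = {2, 4, 5, 6}  B11 = {2, 3, 4, 5}  B12 = {2, 3, 5, 13}
Tree: B1–B2, B2–B3, B3–B4, B4–B5, B5–B6, B6–B7, B7–B8, B8–B9, B9–B10, B10–B11, B11–B12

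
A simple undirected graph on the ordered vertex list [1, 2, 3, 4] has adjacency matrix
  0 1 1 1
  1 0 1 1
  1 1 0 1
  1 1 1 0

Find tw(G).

3

A width-3 tree decomposition is:
Bags: B1 = {1, 2, 3, 4}
Tree: (single bag)
With just one bag of size 4, the width is 4 − 1 = 3, so tw(G) ≤ 3. Conversely, {1, 2, 3, 4} is a clique of size 4, and the vertices of any clique must share a bag in every tree decomposition; so some bag has ≥ 4 vertices and tw(G) ≥ 3. The upper and lower bounds meet at 3, so that is the treewidth.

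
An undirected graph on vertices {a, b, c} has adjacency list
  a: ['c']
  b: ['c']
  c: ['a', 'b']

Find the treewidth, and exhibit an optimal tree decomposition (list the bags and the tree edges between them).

Each bag holds 2 vertices, so the decomposition has width 1, which upper-bounds the treewidth. Any graph with an edge has treewidth ≥ 1, and G has the edge c–a. Combining the bounds, tw(G) = 1.

Treewidth 1.
Bags: B1 = {a, c}  B2 = {b, c}
Tree: B1–B2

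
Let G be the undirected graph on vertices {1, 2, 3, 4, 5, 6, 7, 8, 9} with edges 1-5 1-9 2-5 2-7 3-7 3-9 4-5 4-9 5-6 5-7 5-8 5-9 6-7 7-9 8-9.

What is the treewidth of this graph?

A width-2 tree decomposition is:
Bags: B1 = {2, 5, 7}  B2 = {5, 7, 9}  B3 = {5, 6, 7}  B4 = {3, 7, 9}  B5 = {5, 8, 9}  B6 = {1, 5, 9}  B7 = {4, 5, 9}
Tree: B1–B2, B2–B3, B2–B4, B2–B5, B2–B6, B5–B7
The largest bag has 3 vertices, giving width 2; this decomposition certifies tw(G) ≤ 2. On the other hand G contains the 3-clique {3, 7, 9}. A clique must lie in a single bag of any decomposition, so no decomposition can have width below 2. Combining the bounds, tw(G) = 2.

2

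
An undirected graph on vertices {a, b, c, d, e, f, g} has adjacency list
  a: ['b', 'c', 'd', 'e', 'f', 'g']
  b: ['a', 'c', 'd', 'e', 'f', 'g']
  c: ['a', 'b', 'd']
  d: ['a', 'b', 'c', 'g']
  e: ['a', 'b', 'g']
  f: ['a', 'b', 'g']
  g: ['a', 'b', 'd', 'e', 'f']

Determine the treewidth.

3

A width-3 tree decomposition is:
Bags: B1 = {a, b, f, g}  B2 = {a, b, d, g}  B3 = {a, b, e, g}  B4 = {a, b, c, d}
Tree: B1–B2, B1–B3, B2–B4
Every bag has size at most 4, so the width is 4 − 1 = 3 and tw(G) ≤ 3. Conversely, {a, b, d, g} is a clique of size 4, and the vertices of any clique must share a bag in every tree decomposition; so some bag has ≥ 4 vertices and tw(G) ≥ 3. The upper and lower bounds meet at 3, so that is the treewidth.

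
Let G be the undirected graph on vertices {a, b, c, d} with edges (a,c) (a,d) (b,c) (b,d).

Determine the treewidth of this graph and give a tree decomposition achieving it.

Treewidth 2.
One such decomposition:
Bags: B1 = {a, b, d}  B2 = {a, b, c}
Tree: B1–B2

The largest bag has 3 vertices, giving width 2; this decomposition certifies tw(G) ≤ 2. Since b–d–a–c–b is a cycle in G, G is not acyclic. Forests are exactly the graphs of treewidth ≤ 1, so tw(G) ≥ 2. Therefore the treewidth is 2.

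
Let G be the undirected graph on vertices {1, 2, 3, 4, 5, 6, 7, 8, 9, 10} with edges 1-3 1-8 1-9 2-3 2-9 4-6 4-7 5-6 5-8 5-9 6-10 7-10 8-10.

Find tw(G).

A width-2 tree decomposition is:
Bags: B1 = {2, 3, 9}  B2 = {1, 3, 9}  B3 = {1, 5, 9}  B4 = {1, 5, 8}  B5 = {5, 6, 8}  B6 = {6, 8, 10}  B7 = {4, 6, 10}  B8 = {4, 7, 10}
Tree: B1–B2, B2–B3, B3–B4, B4–B5, B5–B6, B6–B7, B7–B8
Each bag holds 3 vertices, so the decomposition has width 2, which upper-bounds the treewidth. The edges 2–3–1–9–2 form a cycle, so G is not a tree and its treewidth is at least 2. The upper and lower bounds meet at 2, so that is the treewidth.

2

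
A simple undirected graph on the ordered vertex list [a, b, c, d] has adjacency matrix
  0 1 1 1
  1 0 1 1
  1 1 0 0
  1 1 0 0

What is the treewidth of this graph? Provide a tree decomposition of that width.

Every bag has size at most 3, so the width is 3 − 1 = 2 and tw(G) ≤ 2. On the other hand G contains the 3-clique {a, b, d}. A clique must lie in a single bag of any decomposition, so no decomposition can have width below 2. Combining the bounds, tw(G) = 2.

Treewidth 2.
One optimal decomposition is:
Bags: B1 = {a, b, d}  B2 = {a, b, c}
Tree: B1–B2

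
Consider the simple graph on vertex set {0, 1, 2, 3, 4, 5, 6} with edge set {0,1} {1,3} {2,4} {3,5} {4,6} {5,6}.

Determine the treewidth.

1

A width-1 tree decomposition is:
Bags: B1 = {0, 1}  B2 = {1, 3}  B3 = {3, 5}  B4 = {5, 6}  B5 = {4, 6}  B6 = {2, 4}
Tree: B1–B2, B2–B3, B3–B4, B4–B5, B5–B6
Each bag holds 2 vertices, so the decomposition has width 1, which upper-bounds the treewidth. Since G has at least one edge (e.g. 0–1), it is not an edgeless graph, so tw(G) ≥ 1. Hence tw(G) = 1 exactly.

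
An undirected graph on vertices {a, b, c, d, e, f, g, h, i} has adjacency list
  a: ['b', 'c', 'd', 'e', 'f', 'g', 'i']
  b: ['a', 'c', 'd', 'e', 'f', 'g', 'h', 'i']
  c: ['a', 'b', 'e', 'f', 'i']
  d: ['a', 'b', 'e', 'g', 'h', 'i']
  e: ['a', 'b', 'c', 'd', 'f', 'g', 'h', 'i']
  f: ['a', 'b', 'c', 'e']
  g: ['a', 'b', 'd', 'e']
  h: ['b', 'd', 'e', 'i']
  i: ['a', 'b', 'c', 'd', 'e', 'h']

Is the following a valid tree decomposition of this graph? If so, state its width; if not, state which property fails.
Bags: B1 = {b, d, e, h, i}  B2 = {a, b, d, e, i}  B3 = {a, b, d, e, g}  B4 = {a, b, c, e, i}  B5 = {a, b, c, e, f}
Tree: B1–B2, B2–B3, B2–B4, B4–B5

Yes; width 4.

Every vertex of G appears in some bag (union = {a, b, c, d, e, f, g, h, i}); every edge is covered by a bag; and for each vertex v the set of bags containing v is connected in the bag tree. The decomposition is therefore valid. The largest bag has 5 vertices, so the width is 4.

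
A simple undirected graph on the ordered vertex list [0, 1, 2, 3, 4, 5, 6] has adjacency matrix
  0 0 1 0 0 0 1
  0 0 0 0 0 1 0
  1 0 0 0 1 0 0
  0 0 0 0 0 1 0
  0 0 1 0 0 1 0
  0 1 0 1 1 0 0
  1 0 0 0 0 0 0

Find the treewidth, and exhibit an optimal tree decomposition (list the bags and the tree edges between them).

Treewidth 1.
One optimal decomposition is:
Bags: B1 = {0, 2}  B2 = {2, 4}  B3 = {4, 5}  B4 = {1, 5}  B5 = {3, 5}  B6 = {0, 6}
Tree: B1–B2, B2–B3, B3–B4, B4–B5, B1–B6

Every bag has size at most 2, so the width is 2 − 1 = 1 and tw(G) ≤ 1. Any graph with an edge has treewidth ≥ 1, and G has the edge 2–0. Therefore the treewidth is 1.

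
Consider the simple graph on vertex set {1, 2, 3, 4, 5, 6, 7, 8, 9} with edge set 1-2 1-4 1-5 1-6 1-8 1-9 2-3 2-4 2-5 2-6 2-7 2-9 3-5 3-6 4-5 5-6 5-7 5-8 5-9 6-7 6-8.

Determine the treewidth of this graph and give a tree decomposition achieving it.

Each bag holds 4 vertices, so the decomposition has width 3, which upper-bounds the treewidth. Conversely, {1, 5, 6, 8} is a clique of size 4, and the vertices of any clique must share a bag in every tree decomposition; so some bag has ≥ 4 vertices and tw(G) ≥ 3. Combining the bounds, tw(G) = 3.

Treewidth 3.
One such decomposition:
Bags: B1 = {1, 2, 5, 6}  B2 = {2, 5, 6, 7}  B3 = {2, 3, 5, 6}  B4 = {1, 2, 5, 9}  B5 = {1, 2, 4, 5}  B6 = {1, 5, 6, 8}
Tree: B1–B2, B2–B3, B1–B4, B1–B5, B1–B6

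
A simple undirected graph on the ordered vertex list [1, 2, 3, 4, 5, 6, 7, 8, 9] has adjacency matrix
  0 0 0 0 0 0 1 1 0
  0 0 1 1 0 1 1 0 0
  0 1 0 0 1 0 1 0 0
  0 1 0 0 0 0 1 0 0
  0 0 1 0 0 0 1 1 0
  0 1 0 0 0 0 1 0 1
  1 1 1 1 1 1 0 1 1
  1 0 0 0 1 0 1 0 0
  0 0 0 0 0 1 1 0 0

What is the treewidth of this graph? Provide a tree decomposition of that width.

Treewidth 2.
One such decomposition:
Bags: B1 = {2, 3, 7}  B2 = {3, 5, 7}  B3 = {2, 4, 7}  B4 = {2, 6, 7}  B5 = {5, 7, 8}  B6 = {1, 7, 8}  B7 = {6, 7, 9}
Tree: B1–B2, B1–B3, B1–B4, B2–B5, B5–B6, B4–B7

Each bag holds 3 vertices, so the decomposition has width 2, which upper-bounds the treewidth. For the lower bound, the 3 vertices {1, 7, 8} are pairwise adjacent, and any tree decomposition puts a clique entirely inside one bag — forcing width ≥ 2. Combining the bounds, tw(G) = 2.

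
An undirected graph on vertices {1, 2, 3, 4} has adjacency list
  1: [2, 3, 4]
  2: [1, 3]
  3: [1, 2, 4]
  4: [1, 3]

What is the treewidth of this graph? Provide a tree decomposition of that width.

Each bag holds 3 vertices, so the decomposition has width 2, which upper-bounds the treewidth. Conversely, {1, 2, 3} is a clique of size 3, and the vertices of any clique must share a bag in every tree decomposition; so some bag has ≥ 3 vertices and tw(G) ≥ 2. Combining the bounds, tw(G) = 2.

Treewidth 2.
One such decomposition:
Bags: B1 = {1, 3, 4}  B2 = {1, 2, 3}
Tree: B1–B2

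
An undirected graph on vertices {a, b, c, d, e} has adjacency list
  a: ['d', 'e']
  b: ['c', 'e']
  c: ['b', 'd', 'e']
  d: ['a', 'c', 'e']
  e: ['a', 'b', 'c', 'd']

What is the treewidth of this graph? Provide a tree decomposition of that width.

Treewidth 2.
Bags: B1 = {c, d, e}  B2 = {a, d, e}  B3 = {b, c, e}
Tree: B1–B2, B1–B3

Each bag holds 3 vertices, so the decomposition has width 2, which upper-bounds the treewidth. Conversely, {c, d, e} is a clique of size 3, and the vertices of any clique must share a bag in every tree decomposition; so some bag has ≥ 3 vertices and tw(G) ≥ 2. The upper and lower bounds meet at 2, so that is the treewidth.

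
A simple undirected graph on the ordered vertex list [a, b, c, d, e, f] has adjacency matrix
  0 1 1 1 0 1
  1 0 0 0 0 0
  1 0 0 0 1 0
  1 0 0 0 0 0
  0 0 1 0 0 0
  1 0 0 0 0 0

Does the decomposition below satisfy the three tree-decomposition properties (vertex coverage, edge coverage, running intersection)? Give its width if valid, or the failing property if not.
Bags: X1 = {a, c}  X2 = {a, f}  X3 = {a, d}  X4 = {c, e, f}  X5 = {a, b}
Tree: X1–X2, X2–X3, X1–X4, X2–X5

No — bags containing vertex f are not connected in the tree.

A tree decomposition must satisfy three properties: every vertex lies in some bag; for every edge, both endpoints lie together in some bag; and for every vertex, the bags containing it form a connected subtree. Here bags containing vertex f are not connected in the tree, so the decomposition is invalid.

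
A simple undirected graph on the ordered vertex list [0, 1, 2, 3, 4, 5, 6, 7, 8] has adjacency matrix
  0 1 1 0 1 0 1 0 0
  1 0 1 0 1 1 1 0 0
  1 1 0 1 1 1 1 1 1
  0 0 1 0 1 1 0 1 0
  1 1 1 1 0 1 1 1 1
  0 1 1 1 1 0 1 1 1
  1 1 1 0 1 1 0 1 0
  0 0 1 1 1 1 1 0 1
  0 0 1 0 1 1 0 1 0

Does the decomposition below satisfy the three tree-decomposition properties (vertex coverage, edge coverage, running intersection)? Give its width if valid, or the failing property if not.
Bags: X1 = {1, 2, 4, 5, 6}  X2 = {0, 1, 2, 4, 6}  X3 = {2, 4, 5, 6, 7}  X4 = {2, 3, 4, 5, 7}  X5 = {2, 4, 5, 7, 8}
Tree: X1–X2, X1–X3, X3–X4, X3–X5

Every vertex of G appears in some bag (union = {0, 1, 2, 3, 4, 5, 6, 7, 8}); every edge is covered by a bag; and for each vertex v the set of bags containing v is connected in the bag tree. The decomposition is therefore valid. The largest bag has 5 vertices, so the width is 4.

Yes; width 4.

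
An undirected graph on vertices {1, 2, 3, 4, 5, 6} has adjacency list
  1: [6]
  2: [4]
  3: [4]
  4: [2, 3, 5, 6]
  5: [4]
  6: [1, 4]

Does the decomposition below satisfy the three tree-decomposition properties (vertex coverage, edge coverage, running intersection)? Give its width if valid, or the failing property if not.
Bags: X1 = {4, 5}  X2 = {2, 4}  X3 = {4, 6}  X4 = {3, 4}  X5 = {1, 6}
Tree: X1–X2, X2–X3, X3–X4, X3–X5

Every vertex of G appears in some bag (union = {1, 2, 3, 4, 5, 6}); every edge is covered by a bag; and for each vertex v the set of bags containing v is connected in the bag tree. The decomposition is therefore valid. The largest bag has 2 vertices, so the width is 1.

Yes; width 1.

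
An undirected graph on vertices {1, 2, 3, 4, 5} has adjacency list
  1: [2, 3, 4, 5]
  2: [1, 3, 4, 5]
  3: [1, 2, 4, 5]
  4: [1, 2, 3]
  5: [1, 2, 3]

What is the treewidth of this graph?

3

A width-3 tree decomposition is:
Bags: B1 = {1, 2, 3, 4}  B2 = {1, 2, 3, 5}
Tree: B1–B2
Each bag holds 4 vertices, so the decomposition has width 3, which upper-bounds the treewidth. Conversely, {1, 2, 3, 4} is a clique of size 4, and the vertices of any clique must share a bag in every tree decomposition; so some bag has ≥ 4 vertices and tw(G) ≥ 3. The upper and lower bounds meet at 3, so that is the treewidth.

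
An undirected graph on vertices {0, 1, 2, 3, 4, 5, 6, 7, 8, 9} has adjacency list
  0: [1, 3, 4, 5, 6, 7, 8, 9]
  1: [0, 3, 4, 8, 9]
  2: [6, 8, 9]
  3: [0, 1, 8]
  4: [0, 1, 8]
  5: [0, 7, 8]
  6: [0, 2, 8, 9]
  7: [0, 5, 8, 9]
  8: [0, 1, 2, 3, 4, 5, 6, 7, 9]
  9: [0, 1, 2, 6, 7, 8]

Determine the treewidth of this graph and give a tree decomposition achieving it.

Treewidth 3.
One optimal decomposition is:
Bags: B1 = {0, 6, 8, 9}  B2 = {0, 1, 8, 9}  B3 = {0, 7, 8, 9}  B4 = {2, 6, 8, 9}  B5 = {0, 1, 4, 8}  B6 = {0, 5, 7, 8}  B7 = {0, 1, 3, 8}
Tree: B1–B2, B2–B3, B1–B4, B2–B5, B3–B6, B5–B7

Every bag has size at most 4, so the width is 4 − 1 = 3 and tw(G) ≤ 3. For the lower bound, the 4 vertices {0, 1, 8, 9} are pairwise adjacent, and any tree decomposition puts a clique entirely inside one bag — forcing width ≥ 3. The upper and lower bounds meet at 3, so that is the treewidth.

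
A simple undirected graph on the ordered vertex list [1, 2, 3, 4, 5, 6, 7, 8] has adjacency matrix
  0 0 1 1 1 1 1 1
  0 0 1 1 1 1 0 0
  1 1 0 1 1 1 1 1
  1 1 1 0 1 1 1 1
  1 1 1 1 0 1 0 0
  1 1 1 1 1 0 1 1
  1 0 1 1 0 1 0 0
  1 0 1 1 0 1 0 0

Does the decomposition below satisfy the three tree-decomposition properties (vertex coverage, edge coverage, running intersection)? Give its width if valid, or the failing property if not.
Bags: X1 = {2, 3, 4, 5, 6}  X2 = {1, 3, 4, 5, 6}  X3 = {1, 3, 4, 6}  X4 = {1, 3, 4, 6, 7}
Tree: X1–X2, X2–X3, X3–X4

No — vertex 8 appears in no bag.

A tree decomposition must satisfy three properties: every vertex lies in some bag; for every edge, both endpoints lie together in some bag; and for every vertex, the bags containing it form a connected subtree. Here vertex 8 appears in no bag, so the decomposition is invalid.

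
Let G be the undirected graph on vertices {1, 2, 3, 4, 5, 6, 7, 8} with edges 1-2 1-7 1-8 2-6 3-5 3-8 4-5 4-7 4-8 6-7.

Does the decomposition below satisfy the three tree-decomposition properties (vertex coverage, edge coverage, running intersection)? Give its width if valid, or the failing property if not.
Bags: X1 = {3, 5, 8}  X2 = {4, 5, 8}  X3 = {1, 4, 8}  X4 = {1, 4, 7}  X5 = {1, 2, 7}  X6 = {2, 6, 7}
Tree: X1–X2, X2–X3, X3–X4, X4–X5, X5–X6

Checking the three conditions: (i) the bags cover all of {1, 2, 3, 4, 5, 6, 7, 8}; (ii) for each edge, some bag contains both endpoints; (iii) the bags containing any fixed vertex form a subtree. All hold, so the decomposition is valid with width 3 − 1 = 2.

Yes; width 2.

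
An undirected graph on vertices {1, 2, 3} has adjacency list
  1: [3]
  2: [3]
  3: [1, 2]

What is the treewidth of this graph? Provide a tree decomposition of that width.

Treewidth 1.
One such decomposition:
Bags: B1 = {1, 3}  B2 = {2, 3}
Tree: B1–B2

Every bag has size at most 2, so the width is 2 − 1 = 1 and tw(G) ≤ 1. Any graph with an edge has treewidth ≥ 1, and G has the edge 3–1. Combining the bounds, tw(G) = 1.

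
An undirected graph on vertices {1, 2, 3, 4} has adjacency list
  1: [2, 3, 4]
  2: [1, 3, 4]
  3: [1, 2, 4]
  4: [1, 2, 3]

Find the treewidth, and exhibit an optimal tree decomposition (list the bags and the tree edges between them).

Treewidth 3.
One optimal decomposition is:
Bags: B1 = {1, 2, 3, 4}
Tree: (single bag)

With just one bag of size 4, the width is 4 − 1 = 3, so tw(G) ≤ 3. Conversely, {1, 2, 3, 4} is a clique of size 4, and the vertices of any clique must share a bag in every tree decomposition; so some bag has ≥ 4 vertices and tw(G) ≥ 3. The upper and lower bounds meet at 3, so that is the treewidth.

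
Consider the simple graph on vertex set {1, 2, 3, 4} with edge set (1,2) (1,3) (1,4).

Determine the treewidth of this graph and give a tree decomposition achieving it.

Each bag holds 2 vertices, so the decomposition has width 1, which upper-bounds the treewidth. G has an edge, so its treewidth is at least 1. Therefore the treewidth is 1.

Treewidth 1.
Bags: B1 = {1, 4}  B2 = {1, 3}  B3 = {1, 2}
Tree: B1–B2, B1–B3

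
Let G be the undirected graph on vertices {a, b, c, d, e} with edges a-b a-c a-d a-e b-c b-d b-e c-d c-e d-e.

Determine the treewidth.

4

A width-4 tree decomposition is:
Bags: B1 = {a, b, c, d, e}
Tree: (single bag)
With just one bag of size 5, the width is 5 − 1 = 4, so tw(G) ≤ 4. Conversely, {a, b, c, d, e} is a clique of size 5, and the vertices of any clique must share a bag in every tree decomposition; so some bag has ≥ 5 vertices and tw(G) ≥ 4. Hence tw(G) = 4 exactly.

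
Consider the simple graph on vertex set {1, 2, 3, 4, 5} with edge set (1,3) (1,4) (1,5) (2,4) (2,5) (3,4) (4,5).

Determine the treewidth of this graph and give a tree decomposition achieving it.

Every bag has size at most 3, so the width is 3 − 1 = 2 and tw(G) ≤ 2. For the lower bound, the 3 vertices {1, 3, 4} are pairwise adjacent, and any tree decomposition puts a clique entirely inside one bag — forcing width ≥ 2. The upper and lower bounds meet at 2, so that is the treewidth.

Treewidth 2.
One such decomposition:
Bags: B1 = {2, 4, 5}  B2 = {1, 4, 5}  B3 = {1, 3, 4}
Tree: B1–B2, B2–B3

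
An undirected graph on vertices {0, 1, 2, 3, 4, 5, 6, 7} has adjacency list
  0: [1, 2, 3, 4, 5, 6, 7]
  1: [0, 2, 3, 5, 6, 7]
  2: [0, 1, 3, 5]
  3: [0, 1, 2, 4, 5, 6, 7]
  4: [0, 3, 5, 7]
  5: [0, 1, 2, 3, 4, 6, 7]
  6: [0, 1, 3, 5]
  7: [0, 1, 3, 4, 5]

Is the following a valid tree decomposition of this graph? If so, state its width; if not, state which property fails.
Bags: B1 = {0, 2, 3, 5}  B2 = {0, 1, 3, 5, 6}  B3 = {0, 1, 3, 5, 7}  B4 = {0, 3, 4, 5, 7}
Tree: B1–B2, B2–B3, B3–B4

A tree decomposition must satisfy three properties: every vertex lies in some bag; for every edge, both endpoints lie together in some bag; and for every vertex, the bags containing it form a connected subtree. Here edge (1,2) lies in no bag, so the decomposition is invalid.

No — edge (1,2) lies in no bag.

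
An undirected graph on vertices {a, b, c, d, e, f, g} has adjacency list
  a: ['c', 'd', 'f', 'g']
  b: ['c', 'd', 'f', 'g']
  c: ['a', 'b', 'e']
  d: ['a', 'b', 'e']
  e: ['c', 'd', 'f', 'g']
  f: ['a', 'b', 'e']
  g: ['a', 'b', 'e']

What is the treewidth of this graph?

3

A width-3 tree decomposition is:
Bags: B1 = {a, b, d, e}  B2 = {a, b, e, g}  B3 = {a, b, c, e}  B4 = {a, b, e, f}
Tree: B1–B2, B2–B3, B3–B4
Every bag has size at most 4, so the width is 4 − 1 = 3 and tw(G) ≤ 3. For the lower bound: the 4 vertex sets {d,e}, {b,g}, {a}, {c} are disjoint, each induces a connected subgraph, and every pair is joined by at least one edge of G. Contracting each set to a single vertex therefore yields K_{4} as a minor, and since treewidth is minor-monotone, tw(G) ≥ tw(K_{4}) = 3. Therefore the treewidth is 3.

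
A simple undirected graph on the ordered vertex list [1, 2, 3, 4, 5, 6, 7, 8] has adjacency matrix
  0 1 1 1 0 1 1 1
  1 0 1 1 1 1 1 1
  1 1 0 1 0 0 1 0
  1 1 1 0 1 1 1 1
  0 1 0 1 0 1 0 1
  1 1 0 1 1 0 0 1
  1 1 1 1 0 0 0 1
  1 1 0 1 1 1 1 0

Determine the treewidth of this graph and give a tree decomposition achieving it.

Every bag has size at most 5, so the width is 5 − 1 = 4 and tw(G) ≤ 4. On the other hand G contains the 5-clique {1, 2, 4, 6, 8}. A clique must lie in a single bag of any decomposition, so no decomposition can have width below 4. The upper and lower bounds meet at 4, so that is the treewidth.

Treewidth 4.
Bags: B1 = {1, 2, 4, 7, 8}  B2 = {1, 2, 3, 4, 7}  B3 = {1, 2, 4, 6, 8}  B4 = {2, 4, 5, 6, 8}
Tree: B1–B2, B1–B3, B3–B4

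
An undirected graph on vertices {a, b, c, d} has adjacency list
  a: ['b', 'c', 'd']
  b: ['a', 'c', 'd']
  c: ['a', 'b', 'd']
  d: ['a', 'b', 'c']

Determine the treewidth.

3

A width-3 tree decomposition is:
Bags: B1 = {a, b, c, d}
Tree: (single bag)
A single bag containing all 4 vertices is trivially a valid decomposition of width 3. On the other hand G contains the 4-clique {a, b, c, d}. A clique must lie in a single bag of any decomposition, so no decomposition can have width below 3. The upper and lower bounds meet at 3, so that is the treewidth.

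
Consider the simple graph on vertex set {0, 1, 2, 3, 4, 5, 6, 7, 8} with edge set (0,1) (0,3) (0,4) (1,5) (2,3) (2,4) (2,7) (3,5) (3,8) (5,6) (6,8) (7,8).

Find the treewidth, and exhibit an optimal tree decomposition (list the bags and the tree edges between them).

The largest bag has 4 vertices, giving width 3; this decomposition certifies tw(G) ≤ 3. For the lower bound: the 4 vertex sets {1,5,6}, {8}, {3}, {0,2,4,7} are disjoint, each induces a connected subgraph, and every pair is joined by at least one edge of G. Contracting each set to a single vertex therefore yields K_{4} as a minor, and since treewidth is minor-monotone, tw(G) ≥ tw(K_{4}) = 3. Combining the bounds, tw(G) = 3.

Treewidth 3.
Bags: B1 = {1, 5, 6, 8}  B2 = {1, 3, 5, 8}  B3 = {0, 1, 3, 8}  B4 = {0, 3, 7, 8}  B5 = {0, 2, 3, 7}  B6 = {0, 2, 4, 7}
Tree: B1–B2, B2–B3, B3–B4, B4–B5, B5–B6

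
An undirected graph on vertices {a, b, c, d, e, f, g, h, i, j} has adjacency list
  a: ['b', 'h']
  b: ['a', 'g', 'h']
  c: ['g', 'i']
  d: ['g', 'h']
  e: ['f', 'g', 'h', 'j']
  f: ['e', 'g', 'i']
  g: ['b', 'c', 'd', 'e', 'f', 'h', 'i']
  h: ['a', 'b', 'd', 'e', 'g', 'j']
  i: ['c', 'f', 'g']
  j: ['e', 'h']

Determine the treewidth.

A width-2 tree decomposition is:
Bags: B1 = {e, h, j}  B2 = {e, g, h}  B3 = {b, g, h}  B4 = {d, g, h}  B5 = {e, f, g}  B6 = {f, g, i}  B7 = {c, g, i}  B8 = {a, b, h}
Tree: B1–B2, B2–B3, B2–B4, B2–B5, B5–B6, B6–B7, B3–B8
Every bag has size at most 3, so the width is 3 − 1 = 2 and tw(G) ≤ 2. On the other hand G contains the 3-clique {d, g, h}. A clique must lie in a single bag of any decomposition, so no decomposition can have width below 2. Therefore the treewidth is 2.

2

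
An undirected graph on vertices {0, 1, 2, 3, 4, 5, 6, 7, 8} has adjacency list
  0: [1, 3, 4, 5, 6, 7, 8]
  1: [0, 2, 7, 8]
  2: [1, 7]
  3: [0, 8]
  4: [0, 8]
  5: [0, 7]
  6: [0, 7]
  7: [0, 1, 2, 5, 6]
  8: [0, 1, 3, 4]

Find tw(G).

2

A width-2 tree decomposition is:
Bags: B1 = {0, 1, 8}  B2 = {0, 1, 7}  B3 = {0, 4, 8}  B4 = {0, 3, 8}  B5 = {1, 2, 7}  B6 = {0, 6, 7}  B7 = {0, 5, 7}
Tree: B1–B2, B1–B3, B3–B4, B2–B5, B2–B6, B6–B7
The largest bag has 3 vertices, giving width 2; this decomposition certifies tw(G) ≤ 2. On the other hand G contains the 3-clique {0, 1, 8}. A clique must lie in a single bag of any decomposition, so no decomposition can have width below 2. Hence tw(G) = 2 exactly.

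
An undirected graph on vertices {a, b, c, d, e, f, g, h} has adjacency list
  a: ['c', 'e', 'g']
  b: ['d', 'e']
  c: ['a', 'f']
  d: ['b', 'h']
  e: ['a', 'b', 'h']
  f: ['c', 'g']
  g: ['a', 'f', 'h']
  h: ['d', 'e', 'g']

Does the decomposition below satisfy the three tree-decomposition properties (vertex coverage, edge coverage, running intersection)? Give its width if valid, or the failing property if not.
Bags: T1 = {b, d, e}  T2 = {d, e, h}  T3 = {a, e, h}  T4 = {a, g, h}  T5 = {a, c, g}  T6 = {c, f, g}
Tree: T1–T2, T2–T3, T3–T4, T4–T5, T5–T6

Yes; width 2.

Checking the three conditions: (i) the bags cover all of {a, b, c, d, e, f, g, h}; (ii) for each edge, some bag contains both endpoints; (iii) the bags containing any fixed vertex form a subtree. All hold, so the decomposition is valid with width 3 − 1 = 2.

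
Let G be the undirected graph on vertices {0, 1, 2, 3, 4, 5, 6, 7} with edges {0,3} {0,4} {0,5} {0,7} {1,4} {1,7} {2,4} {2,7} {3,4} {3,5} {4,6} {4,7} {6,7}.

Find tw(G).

A width-2 tree decomposition is:
Bags: B1 = {0, 4, 7}  B2 = {0, 3, 4}  B3 = {2, 4, 7}  B4 = {0, 3, 5}  B5 = {4, 6, 7}  B6 = {1, 4, 7}
Tree: B1–B2, B1–B3, B2–B4, B1–B5, B5–B6
Each bag holds 3 vertices, so the decomposition has width 2, which upper-bounds the treewidth. On the other hand G contains the 3-clique {0, 3, 4}. A clique must lie in a single bag of any decomposition, so no decomposition can have width below 2. The upper and lower bounds meet at 2, so that is the treewidth.

2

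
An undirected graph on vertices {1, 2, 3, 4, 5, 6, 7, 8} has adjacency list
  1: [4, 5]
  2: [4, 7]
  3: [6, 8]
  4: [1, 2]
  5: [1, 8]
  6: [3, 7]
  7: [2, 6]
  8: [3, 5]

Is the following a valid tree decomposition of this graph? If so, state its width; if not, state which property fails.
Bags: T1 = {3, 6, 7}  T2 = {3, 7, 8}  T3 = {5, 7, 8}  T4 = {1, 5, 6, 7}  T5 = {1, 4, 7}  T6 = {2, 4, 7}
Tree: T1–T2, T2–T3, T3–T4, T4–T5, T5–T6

No — bags containing vertex 6 are not connected in the tree.

A tree decomposition must satisfy three properties: every vertex lies in some bag; for every edge, both endpoints lie together in some bag; and for every vertex, the bags containing it form a connected subtree. Here bags containing vertex 6 are not connected in the tree, so the decomposition is invalid.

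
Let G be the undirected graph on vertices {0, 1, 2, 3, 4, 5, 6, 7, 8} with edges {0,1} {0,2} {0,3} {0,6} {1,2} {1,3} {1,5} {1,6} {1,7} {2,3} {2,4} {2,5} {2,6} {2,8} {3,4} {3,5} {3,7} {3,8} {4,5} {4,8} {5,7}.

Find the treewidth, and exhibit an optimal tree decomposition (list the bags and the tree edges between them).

Treewidth 3.
One optimal decomposition is:
Bags: B1 = {0, 1, 2, 6}  B2 = {0, 1, 2, 3}  B3 = {1, 2, 3, 5}  B4 = {1, 3, 5, 7}  B5 = {2, 3, 4, 5}  B6 = {2, 3, 4, 8}
Tree: B1–B2, B2–B3, B3–B4, B3–B5, B5–B6

The largest bag has 4 vertices, giving width 3; this decomposition certifies tw(G) ≤ 3. Conversely, {2, 3, 4, 8} is a clique of size 4, and the vertices of any clique must share a bag in every tree decomposition; so some bag has ≥ 4 vertices and tw(G) ≥ 3. Combining the bounds, tw(G) = 3.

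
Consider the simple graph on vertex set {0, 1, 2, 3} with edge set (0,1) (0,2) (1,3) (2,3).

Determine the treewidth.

A width-2 tree decomposition is:
Bags: B1 = {1, 2, 3}  B2 = {0, 1, 2}
Tree: B1–B2
Every bag has size at most 3, so the width is 3 − 1 = 2 and tw(G) ≤ 2. Since 1–3–2–0–1 is a cycle in G, G is not acyclic. Forests are exactly the graphs of treewidth ≤ 1, so tw(G) ≥ 2. The upper and lower bounds meet at 2, so that is the treewidth.

2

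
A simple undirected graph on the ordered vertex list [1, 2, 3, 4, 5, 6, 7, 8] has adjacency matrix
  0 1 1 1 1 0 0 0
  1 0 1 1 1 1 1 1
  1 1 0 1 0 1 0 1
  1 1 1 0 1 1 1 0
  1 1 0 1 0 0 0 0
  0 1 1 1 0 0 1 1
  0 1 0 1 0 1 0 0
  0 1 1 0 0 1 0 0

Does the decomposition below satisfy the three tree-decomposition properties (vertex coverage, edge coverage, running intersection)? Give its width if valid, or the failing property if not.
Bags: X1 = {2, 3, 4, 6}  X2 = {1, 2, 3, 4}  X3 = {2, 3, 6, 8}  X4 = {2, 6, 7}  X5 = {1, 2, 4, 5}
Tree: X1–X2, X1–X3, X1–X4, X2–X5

A tree decomposition must satisfy three properties: every vertex lies in some bag; for every edge, both endpoints lie together in some bag; and for every vertex, the bags containing it form a connected subtree. Here edge (4,7) lies in no bag, so the decomposition is invalid.

No — edge (4,7) lies in no bag.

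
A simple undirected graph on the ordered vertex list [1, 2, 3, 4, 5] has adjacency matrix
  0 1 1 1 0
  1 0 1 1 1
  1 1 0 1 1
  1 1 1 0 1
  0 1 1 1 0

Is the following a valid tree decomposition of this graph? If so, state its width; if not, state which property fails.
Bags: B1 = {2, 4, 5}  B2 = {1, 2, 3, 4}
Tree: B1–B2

A tree decomposition must satisfy three properties: every vertex lies in some bag; for every edge, both endpoints lie together in some bag; and for every vertex, the bags containing it form a connected subtree. Here edge (3,5) lies in no bag, so the decomposition is invalid.

No — edge (3,5) lies in no bag.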